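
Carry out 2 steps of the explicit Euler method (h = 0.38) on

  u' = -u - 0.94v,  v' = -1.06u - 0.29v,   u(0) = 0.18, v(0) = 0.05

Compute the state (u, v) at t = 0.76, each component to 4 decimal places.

0.0681, -0.0627

Euler on (u,v): u_{n+1} = u_n + h·u', v_{n+1} = v_n + h·v'.
0.000000: (0.180000, 0.050000); f=(-0.227000, -0.205300) → (0.093740, -0.028014)
0.380000: (0.093740, -0.028014); f=(-0.067407, -0.091240) → (0.068125, -0.062685)
(u(0.76), v(0.76)) ≈ (0.0681, -0.0627)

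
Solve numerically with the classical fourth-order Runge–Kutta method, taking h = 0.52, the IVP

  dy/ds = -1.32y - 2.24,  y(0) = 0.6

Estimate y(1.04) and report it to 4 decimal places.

-1.1123

RK4: k1 = f(s_n, y_n); k2 = f(s_n + h/2, y_n + (h/2)·k1); k3 = f(s_n + h/2, y_n + (h/2)·k2); k4 = f(s_n + h, y_n + h·k3); y_{n+1} = y_n + (h/6)·(k1 + 2k2 + 2k3 + k4).
s=0.000000, y=0.600000:
  k1 = f(0.000000, 0.600000) = -3.032000
  k2 = f(0.260000, -0.188320) = -1.991418
  k3 = f(0.260000, 0.082231) = -2.348545
  k4 = f(0.520000, -0.621244) = -1.419958
  y ← 0.600000 + (0.52/6)·(k1 + 2k2 + 2k3 + k4) = -0.538097
s=0.520000, y=-0.538097:
  k1 = f(0.520000, -0.538097) = -1.529712
  k2 = f(0.780000, -0.935822) = -1.004715
  k3 = f(0.780000, -0.799323) = -1.184894
  k4 = f(1.040000, -1.154242) = -0.716401
  y ← -0.538097 + (0.52/6)·(k1 + 2k2 + 2k3 + k4) = -1.112292
y(1.04) ≈ -1.1123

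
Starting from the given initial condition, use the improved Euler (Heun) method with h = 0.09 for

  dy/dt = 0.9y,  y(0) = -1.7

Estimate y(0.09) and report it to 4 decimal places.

-1.8433

Heun: k1 = f(t_n, y_n); k2 = f(t_n + h, y_n + h·k1); y_{n+1} = y_n + (h/2)·(k1 + k2).
t=0.000000, y=-1.700000:
  k1 = f(0.000000, -1.700000) = -1.530000
  k2 = f(0.090000, -1.837700) = -1.653930
  y ← -1.700000 + (0.09/2)·(-1.530000 + (-1.653930)) = -1.843277
y(0.09) ≈ -1.8433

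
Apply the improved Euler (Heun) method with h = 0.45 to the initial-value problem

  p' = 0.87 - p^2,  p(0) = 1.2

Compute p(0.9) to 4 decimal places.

1.0010

Heun: k1 = f(x_n, p_n); k2 = f(x_n + h, p_n + h·k1); p_{n+1} = p_n + (h/2)·(k1 + k2).
x=0.000000, p=1.200000:
  k1 = f(0.000000, 1.200000) = -0.570000
  k2 = f(0.450000, 0.943500) = -0.020192
  p ← 1.200000 + (0.45/2)·(-0.570000 + (-0.020192)) = 1.067207
x=0.450000, p=1.067207:
  k1 = f(0.450000, 1.067207) = -0.268930
  k2 = f(0.900000, 0.946188) = -0.025272
  p ← 1.067207 + (0.45/2)·(-0.268930 + (-0.025272)) = 1.001011
p(0.9) ≈ 1.0010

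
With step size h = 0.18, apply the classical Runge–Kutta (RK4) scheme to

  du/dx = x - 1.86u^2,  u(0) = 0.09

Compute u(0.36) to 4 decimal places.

0.1467

RK4: k1 = f(x_n, u_n); k2 = f(x_n + h/2, u_n + (h/2)·k1); k3 = f(x_n + h/2, u_n + (h/2)·k2); k4 = f(x_n + h, u_n + h·k3); u_{n+1} = u_n + (h/6)·(k1 + 2k2 + 2k3 + k4).
x=0.000000, u=0.090000:
  k1 = f(0.000000, 0.090000) = -0.015066
  k2 = f(0.090000, 0.088644) = 0.075385
  k3 = f(0.090000, 0.096785) = 0.072577
  k4 = f(0.180000, 0.103064) = 0.160243
  u ← 0.090000 + (0.18/6)·(k1 + 2k2 + 2k3 + k4) = 0.103233
x=0.180000, u=0.103233:
  k1 = f(0.180000, 0.103233) = 0.160178
  k2 = f(0.270000, 0.117649) = 0.244255
  k3 = f(0.270000, 0.125216) = 0.240837
  k4 = f(0.360000, 0.146584) = 0.320035
  u ← 0.103233 + (0.18/6)·(k1 + 2k2 + 2k3 + k4) = 0.146745
u(0.36) ≈ 0.1467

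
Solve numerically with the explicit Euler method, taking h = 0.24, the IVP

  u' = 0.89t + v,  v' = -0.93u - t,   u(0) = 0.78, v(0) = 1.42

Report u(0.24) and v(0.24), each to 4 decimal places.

1.1208, 1.2459

Euler on (u,v): u_{n+1} = u_n + h·u', v_{n+1} = v_n + h·v'.
0.000000: (0.780000, 1.420000); f=(1.420000, -0.725400) → (1.120800, 1.245904)
(u(0.24), v(0.24)) ≈ (1.1208, 1.2459)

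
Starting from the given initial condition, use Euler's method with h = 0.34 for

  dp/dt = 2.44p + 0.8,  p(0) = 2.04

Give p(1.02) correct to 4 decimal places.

14.1741

Euler: p_{n+1} = p_n + h·f(t_n, p_n).
t=0.000000, p=2.040000: f=5.777600 → p ← 2.040000 + 0.34·5.777600 = 4.004384
t=0.340000, p=4.004384: f=10.570697 → p ← 4.004384 + 0.34·10.570697 = 7.598421
t=0.680000, p=7.598421: f=19.340147 → p ← 7.598421 + 0.34·19.340147 = 14.174071
p(1.02) ≈ 14.1741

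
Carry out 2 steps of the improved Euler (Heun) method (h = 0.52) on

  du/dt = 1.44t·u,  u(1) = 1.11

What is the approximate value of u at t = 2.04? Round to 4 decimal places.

8.4226

Heun: k1 = f(t_n, u_n); k2 = f(t_n + h, u_n + h·k1); u_{n+1} = u_n + (h/2)·(k1 + k2).
t=1.000000, u=1.110000:
  k1 = f(1.000000, 1.110000) = 1.598400
  k2 = f(1.520000, 1.941168) = 4.248829
  u ← 1.110000 + (0.52/2)·(1.598400 + 4.248829) = 2.630279
t=1.520000, u=2.630279:
  k1 = f(1.520000, 2.630279) = 5.757156
  k2 = f(2.040000, 5.624000) = 16.521063
  u ← 2.630279 + (0.52/2)·(5.757156 + 16.521063) = 8.422616
u(2.04) ≈ 8.4226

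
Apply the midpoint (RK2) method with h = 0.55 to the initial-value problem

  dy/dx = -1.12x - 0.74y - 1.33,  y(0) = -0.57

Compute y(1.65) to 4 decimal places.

Midpoint: k1 = f(x_n, y_n); k2 = f(x_n + h/2, y_n + (h/2)·k1); y_{n+1} = y_n + h·k2.
x=0.000000, y=-0.570000:
  k1 = f(0.000000, -0.570000) = -0.908200
  k2 = f(0.275000, -0.819755) = -1.031381
  y ← -0.570000 + 0.55·(-1.031381) = -1.137260
x=0.550000, y=-1.137260:
  k1 = f(0.550000, -1.137260) = -1.104428
  k2 = f(0.825000, -1.440977) = -1.187677
  y ← -1.137260 + 0.55·(-1.187677) = -1.790482
x=1.100000, y=-1.790482:
  k1 = f(1.100000, -1.790482) = -1.237043
  k2 = f(1.375000, -2.130669) = -1.293305
  y ← -1.790482 + 0.55·(-1.293305) = -2.501800
y(1.65) ≈ -2.5018

-2.5018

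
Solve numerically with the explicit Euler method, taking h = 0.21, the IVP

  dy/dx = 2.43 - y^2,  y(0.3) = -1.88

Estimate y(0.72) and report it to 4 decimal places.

Euler: y_{n+1} = y_n + h·f(x_n, y_n).
x=0.300000, y=-1.880000: f=-1.104400 → y ← -1.880000 + 0.21·(-1.104400) = -2.111924
x=0.510000, y=-2.111924: f=-2.030223 → y ← -2.111924 + 0.21·(-2.030223) = -2.538271
y(0.72) ≈ -2.5383

-2.5383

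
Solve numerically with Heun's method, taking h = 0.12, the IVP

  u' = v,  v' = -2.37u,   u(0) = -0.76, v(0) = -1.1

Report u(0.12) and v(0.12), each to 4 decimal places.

Heun on (u,v): k1 = f(s_n, state_n); k2 = f(s_n + h, state_n + h·k1); state_{n+1} = state_n + (h/2)·(k1 + k2).
0.000000: (-0.760000, -1.100000)
  k1 = (-1.100000, 1.801200)
  predictor → (-0.892000, -0.883856)
  k2 = (-0.883856, 2.114040)
  → (-0.879031, -0.865086)
(u(0.12), v(0.12)) ≈ (-0.8790, -0.8651)

-0.8790, -0.8651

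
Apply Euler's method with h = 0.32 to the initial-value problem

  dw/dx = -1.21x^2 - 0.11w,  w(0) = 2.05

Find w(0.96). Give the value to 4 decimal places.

Euler: w_{n+1} = w_n + h·f(x_n, w_n).
x=0.000000, w=2.050000: f=-0.225500 → w ← 2.050000 + 0.32·(-0.225500) = 1.977840
x=0.320000, w=1.977840: f=-0.341466 → w ← 1.977840 + 0.32·(-0.341466) = 1.868571
x=0.640000, w=1.868571: f=-0.701159 → w ← 1.868571 + 0.32·(-0.701159) = 1.644200
w(0.96) ≈ 1.6442

1.6442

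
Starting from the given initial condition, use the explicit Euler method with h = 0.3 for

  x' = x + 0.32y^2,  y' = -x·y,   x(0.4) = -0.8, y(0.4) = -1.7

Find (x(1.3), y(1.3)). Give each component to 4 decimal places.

-0.0901, -3.0291

Euler on (x,y): x_{n+1} = x_n + h·x', y_{n+1} = y_n + h·y'.
0.400000: (-0.800000, -1.700000); f=(0.124800, -1.360000) → (-0.762560, -2.108000)
0.700000: (-0.762560, -2.108000); f=(0.659412, -1.607476) → (-0.564736, -2.590243)
1.000000: (-0.564736, -2.590243); f=(1.582258, -1.462804) → (-0.090059, -3.029084)
(x(1.3), y(1.3)) ≈ (-0.0901, -3.0291)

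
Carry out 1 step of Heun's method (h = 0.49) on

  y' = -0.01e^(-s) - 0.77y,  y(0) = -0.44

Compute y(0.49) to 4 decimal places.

Heun: k1 = f(s_n, y_n); k2 = f(s_n + h, y_n + h·k1); y_{n+1} = y_n + (h/2)·(k1 + k2).
s=0.000000, y=-0.440000:
  k1 = f(0.000000, -0.440000) = 0.328800
  k2 = f(0.490000, -0.278888) = 0.208617
  y ← -0.440000 + (0.49/2)·(0.328800 + 0.208617) = -0.308333
y(0.49) ≈ -0.3083

-0.3083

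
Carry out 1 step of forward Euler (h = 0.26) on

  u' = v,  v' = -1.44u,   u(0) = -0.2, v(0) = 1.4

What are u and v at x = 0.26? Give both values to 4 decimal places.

Euler on (u,v): u_{n+1} = u_n + h·u', v_{n+1} = v_n + h·v'.
0.000000: (-0.200000, 1.400000); f=(1.400000, 0.288000) → (0.164000, 1.474880)
(u(0.26), v(0.26)) ≈ (0.1640, 1.4749)

0.1640, 1.4749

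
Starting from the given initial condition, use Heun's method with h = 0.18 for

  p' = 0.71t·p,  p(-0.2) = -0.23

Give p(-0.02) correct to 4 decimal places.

Heun: k1 = f(t_n, p_n); k2 = f(t_n + h, p_n + h·k1); p_{n+1} = p_n + (h/2)·(k1 + k2).
t=-0.200000, p=-0.230000:
  k1 = f(-0.200000, -0.230000) = 0.032660
  k2 = f(-0.020000, -0.224121) = 0.003183
  p ← -0.230000 + (0.18/2)·(0.032660 + 0.003183) = -0.226774
p(-0.02) ≈ -0.2268

-0.2268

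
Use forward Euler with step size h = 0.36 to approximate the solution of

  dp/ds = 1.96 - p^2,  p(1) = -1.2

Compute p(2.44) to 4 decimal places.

0.5634

Euler: p_{n+1} = p_n + h·f(s_n, p_n).
s=1.000000, p=-1.200000: f=0.520000 → p ← -1.200000 + 0.36·0.520000 = -1.012800
s=1.360000, p=-1.012800: f=0.934236 → p ← -1.012800 + 0.36·0.934236 = -0.676475
s=1.720000, p=-0.676475: f=1.502382 → p ← -0.676475 + 0.36·1.502382 = -0.135618
s=2.080000, p=-0.135618: f=1.941608 → p ← -0.135618 + 0.36·1.941608 = 0.563361
p(2.44) ≈ 0.5634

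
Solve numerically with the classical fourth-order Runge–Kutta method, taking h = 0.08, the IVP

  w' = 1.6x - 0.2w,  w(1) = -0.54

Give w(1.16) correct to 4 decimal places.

RK4: k1 = f(x_n, w_n); k2 = f(x_n + h/2, w_n + (h/2)·k1); k3 = f(x_n + h/2, w_n + (h/2)·k2); k4 = f(x_n + h, w_n + h·k3); w_{n+1} = w_n + (h/6)·(k1 + 2k2 + 2k3 + k4).
x=1.000000, w=-0.540000:
  k1 = f(1.000000, -0.540000) = 1.708000
  k2 = f(1.040000, -0.471680) = 1.758336
  k3 = f(1.040000, -0.469667) = 1.757933
  k4 = f(1.080000, -0.399365) = 1.807873
  w ← -0.540000 + (0.08/6)·(k1 + 2k2 + 2k3 + k4) = -0.399355
x=1.080000, w=-0.399355:
  k1 = f(1.080000, -0.399355) = 1.807871
  k2 = f(1.120000, -0.327040) = 1.857408
  k3 = f(1.120000, -0.325058) = 1.857012
  k4 = f(1.160000, -0.250794) = 1.906159
  w ← -0.399355 + (0.08/6)·(k1 + 2k2 + 2k3 + k4) = -0.250783
w(1.16) ≈ -0.2508

-0.2508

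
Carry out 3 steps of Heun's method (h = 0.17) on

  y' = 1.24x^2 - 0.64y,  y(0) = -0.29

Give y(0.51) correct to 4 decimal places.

-0.1553

Heun: k1 = f(x_n, y_n); k2 = f(x_n + h, y_n + h·k1); y_{n+1} = y_n + (h/2)·(k1 + k2).
x=0.000000, y=-0.290000:
  k1 = f(0.000000, -0.290000) = 0.185600
  k2 = f(0.170000, -0.258448) = 0.201243
  y ← -0.290000 + (0.17/2)·(0.185600 + 0.201243) = -0.257118
x=0.170000, y=-0.257118:
  k1 = f(0.170000, -0.257118) = 0.200392
  k2 = f(0.340000, -0.223052) = 0.286097
  y ← -0.257118 + (0.17/2)·(0.200392 + 0.286097) = -0.215767
x=0.340000, y=-0.215767:
  k1 = f(0.340000, -0.215767) = 0.281435
  k2 = f(0.510000, -0.167923) = 0.429995
  y ← -0.215767 + (0.17/2)·(0.281435 + 0.429995) = -0.155295
y(0.51) ≈ -0.1553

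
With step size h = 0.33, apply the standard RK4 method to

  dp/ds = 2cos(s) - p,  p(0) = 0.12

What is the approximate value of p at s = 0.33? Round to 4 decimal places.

0.6374

RK4: k1 = f(s_n, p_n); k2 = f(s_n + h/2, p_n + (h/2)·k1); k3 = f(s_n + h/2, p_n + (h/2)·k2); k4 = f(s_n + h, p_n + h·k3); p_{n+1} = p_n + (h/6)·(k1 + 2k2 + 2k3 + k4).
s=0.000000, p=0.120000:
  k1 = f(0.000000, 0.120000) = 1.880000
  k2 = f(0.165000, 0.430200) = 1.542637
  k3 = f(0.165000, 0.374535) = 1.598302
  k4 = f(0.330000, 0.647440) = 1.244645
  p ← 0.120000 + (0.33/6)·(k1 + 2k2 + 2k3 + k4) = 0.637359
p(0.33) ≈ 0.6374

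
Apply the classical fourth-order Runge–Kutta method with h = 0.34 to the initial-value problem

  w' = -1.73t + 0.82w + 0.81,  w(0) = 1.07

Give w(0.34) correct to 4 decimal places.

RK4: k1 = f(t_n, w_n); k2 = f(t_n + h/2, w_n + (h/2)·k1); k3 = f(t_n + h/2, w_n + (h/2)·k2); k4 = f(t_n + h, w_n + h·k3); w_{n+1} = w_n + (h/6)·(k1 + 2k2 + 2k3 + k4).
t=0.000000, w=1.070000:
  k1 = f(0.000000, 1.070000) = 1.687400
  k2 = f(0.170000, 1.356858) = 1.628524
  k3 = f(0.170000, 1.346849) = 1.620316
  k4 = f(0.340000, 1.620908) = 1.550944
  w ← 1.070000 + (0.34/6)·(k1 + 2k2 + 2k3 + k4) = 1.621708
w(0.34) ≈ 1.6217

1.6217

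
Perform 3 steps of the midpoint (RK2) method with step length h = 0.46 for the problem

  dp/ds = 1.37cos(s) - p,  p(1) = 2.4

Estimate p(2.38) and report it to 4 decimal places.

0.3475

Midpoint: k1 = f(s_n, p_n); k2 = f(s_n + h/2, p_n + (h/2)·k1); p_{n+1} = p_n + h·k2.
s=1.000000, p=2.400000:
  k1 = f(1.000000, 2.400000) = -1.659786
  k2 = f(1.230000, 2.018249) = -1.560344
  p ← 2.400000 + 0.46·(-1.560344) = 1.682242
s=1.460000, p=1.682242:
  k1 = f(1.460000, 1.682242) = -1.530761
  k2 = f(1.690000, 1.330167) = -1.493089
  p ← 1.682242 + 0.46·(-1.493089) = 0.995421
s=1.920000, p=0.995421:
  k1 = f(1.920000, 0.995421) = -1.464166
  k2 = f(2.150000, 0.658663) = -1.408543
  p ← 0.995421 + 0.46·(-1.408543) = 0.347491
p(2.38) ≈ 0.3475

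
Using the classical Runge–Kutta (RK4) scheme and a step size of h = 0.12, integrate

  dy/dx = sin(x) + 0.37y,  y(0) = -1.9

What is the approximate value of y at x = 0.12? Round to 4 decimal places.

RK4: k1 = f(x_n, y_n); k2 = f(x_n + h/2, y_n + (h/2)·k1); k3 = f(x_n + h/2, y_n + (h/2)·k2); k4 = f(x_n + h, y_n + h·k3); y_{n+1} = y_n + (h/6)·(k1 + 2k2 + 2k3 + k4).
x=0.000000, y=-1.900000:
  k1 = f(0.000000, -1.900000) = -0.703000
  k2 = f(0.060000, -1.942180) = -0.658643
  k3 = f(0.060000, -1.939519) = -0.657658
  k4 = f(0.120000, -1.978919) = -0.612488
  y ← -1.900000 + (0.12/6)·(k1 + 2k2 + 2k3 + k4) = -1.978962
y(0.12) ≈ -1.9790

-1.9790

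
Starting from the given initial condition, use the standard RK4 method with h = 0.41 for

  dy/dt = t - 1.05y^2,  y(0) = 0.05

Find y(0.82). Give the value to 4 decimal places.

RK4: k1 = f(t_n, y_n); k2 = f(t_n + h/2, y_n + (h/2)·k1); k3 = f(t_n + h/2, y_n + (h/2)·k2); k4 = f(t_n + h, y_n + h·k3); y_{n+1} = y_n + (h/6)·(k1 + 2k2 + 2k3 + k4).
t=0.000000, y=0.050000:
  k1 = f(0.000000, 0.050000) = -0.002625
  k2 = f(0.205000, 0.049462) = 0.202431
  k3 = f(0.205000, 0.091498) = 0.196209
  k4 = f(0.410000, 0.130446) = 0.392133
  y ← 0.050000 + (0.41/6)·(k1 + 2k2 + 2k3 + k4) = 0.131097
t=0.410000, y=0.131097:
  k1 = f(0.410000, 0.131097) = 0.391954
  k2 = f(0.615000, 0.211448) = 0.568054
  k3 = f(0.615000, 0.247548) = 0.550656
  k4 = f(0.820000, 0.356866) = 0.686279
  y ← 0.131097 + (0.41/6)·(k1 + 2k2 + 2k3 + k4) = 0.357667
y(0.82) ≈ 0.3577

0.3577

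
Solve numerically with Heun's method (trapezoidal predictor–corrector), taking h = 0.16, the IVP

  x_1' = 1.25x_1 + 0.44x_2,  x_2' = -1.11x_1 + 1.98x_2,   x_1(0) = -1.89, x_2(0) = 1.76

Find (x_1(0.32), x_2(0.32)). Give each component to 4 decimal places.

-2.3455, 4.3114

Heun on (x_1,x_2): k1 = f(t_n, state_n); k2 = f(t_n + h, state_n + h·k1); state_{n+1} = state_n + (h/2)·(k1 + k2).
0.000000: (-1.890000, 1.760000)
  k1 = (-1.588100, 5.582700)
  predictor → (-2.144096, 2.653232)
  k2 = (-1.512698, 7.633346)
  → (-2.138064, 2.817284)
0.160000: (-2.138064, 2.817284)
  k1 = (-1.432975, 7.951473)
  predictor → (-2.367340, 4.089519)
  k2 = (-1.159786, 10.724995)
  → (-2.345485, 4.311401)
(x_1(0.32), x_2(0.32)) ≈ (-2.3455, 4.3114)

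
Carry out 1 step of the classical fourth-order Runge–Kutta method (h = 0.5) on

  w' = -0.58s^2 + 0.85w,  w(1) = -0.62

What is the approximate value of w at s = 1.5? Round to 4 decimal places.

RK4: k1 = f(s_n, w_n); k2 = f(s_n + h/2, w_n + (h/2)·k1); k3 = f(s_n + h/2, w_n + (h/2)·k2); k4 = f(s_n + h, w_n + h·k3); w_{n+1} = w_n + (h/6)·(k1 + 2k2 + 2k3 + k4).
s=1.000000, w=-0.620000:
  k1 = f(1.000000, -0.620000) = -1.107000
  k2 = f(1.250000, -0.896750) = -1.668487
  k3 = f(1.250000, -1.037122) = -1.787804
  k4 = f(1.500000, -1.513902) = -2.591817
  w ← -0.620000 + (0.5/6)·(k1 + 2k2 + 2k3 + k4) = -1.504283
w(1.5) ≈ -1.5043

-1.5043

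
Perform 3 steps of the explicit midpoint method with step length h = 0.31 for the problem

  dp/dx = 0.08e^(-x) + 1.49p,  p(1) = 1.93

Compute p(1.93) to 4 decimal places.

7.4897

Midpoint: k1 = f(x_n, p_n); k2 = f(x_n + h/2, p_n + (h/2)·k1); p_{n+1} = p_n + h·k2.
x=1.000000, p=1.930000:
  k1 = f(1.000000, 1.930000) = 2.905130
  k2 = f(1.155000, 2.380295) = 3.571844
  p ← 1.930000 + 0.31·3.571844 = 3.037272
x=1.310000, p=3.037272:
  k1 = f(1.310000, 3.037272) = 4.547121
  k2 = f(1.465000, 3.742075) = 5.594179
  p ← 3.037272 + 0.31·5.594179 = 4.771467
x=1.620000, p=4.771467:
  k1 = f(1.620000, 4.771467) = 7.125318
  k2 = f(1.775000, 5.875891) = 8.768637
  p ← 4.771467 + 0.31·8.768637 = 7.489745
p(1.93) ≈ 7.4897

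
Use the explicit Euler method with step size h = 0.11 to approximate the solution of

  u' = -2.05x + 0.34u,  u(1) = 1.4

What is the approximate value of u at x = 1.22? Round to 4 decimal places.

Euler: u_{n+1} = u_n + h·f(x_n, u_n).
x=1.000000, u=1.400000: f=-1.574000 → u ← 1.400000 + 0.11·(-1.574000) = 1.226860
x=1.110000, u=1.226860: f=-1.858368 → u ← 1.226860 + 0.11·(-1.858368) = 1.022440
u(1.22) ≈ 1.0224

1.0224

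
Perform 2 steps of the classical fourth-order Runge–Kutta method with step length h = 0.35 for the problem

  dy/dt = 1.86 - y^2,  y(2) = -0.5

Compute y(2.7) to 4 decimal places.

0.7023

RK4: k1 = f(t_n, y_n); k2 = f(t_n + h/2, y_n + (h/2)·k1); k3 = f(t_n + h/2, y_n + (h/2)·k2); k4 = f(t_n + h, y_n + h·k3); y_{n+1} = y_n + (h/6)·(k1 + 2k2 + 2k3 + k4).
t=2.000000, y=-0.500000:
  k1 = f(2.000000, -0.500000) = 1.610000
  k2 = f(2.175000, -0.218250) = 1.812367
  k3 = f(2.175000, -0.182836) = 1.826571
  k4 = f(2.350000, 0.139300) = 1.840596
  y ← -0.500000 + (0.35/6)·(k1 + 2k2 + 2k3 + k4) = 0.125828
t=2.350000, y=0.125828:
  k1 = f(2.350000, 0.125828) = 1.844167
  k2 = f(2.525000, 0.448557) = 1.658797
  k3 = f(2.525000, 0.416117) = 1.686847
  k4 = f(2.700000, 0.716224) = 1.347023
  y ← 0.125828 + (0.35/6)·(k1 + 2k2 + 2k3 + k4) = 0.702305
y(2.7) ≈ 0.7023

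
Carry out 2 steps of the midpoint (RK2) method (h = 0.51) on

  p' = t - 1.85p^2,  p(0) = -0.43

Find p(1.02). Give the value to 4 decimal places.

-0.4647

Midpoint: k1 = f(t_n, p_n); k2 = f(t_n + h/2, p_n + (h/2)·k1); p_{n+1} = p_n + h·k2.
t=0.000000, p=-0.430000:
  k1 = f(0.000000, -0.430000) = -0.342065
  k2 = f(0.255000, -0.517227) = -0.239918
  p ← -0.430000 + 0.51·(-0.239918) = -0.552358
t=0.510000, p=-0.552358:
  k1 = f(0.510000, -0.552358) = -0.054434
  k2 = f(0.765000, -0.566239) = 0.171841
  p ← -0.552358 + 0.51·0.171841 = -0.464719
p(1.02) ≈ -0.4647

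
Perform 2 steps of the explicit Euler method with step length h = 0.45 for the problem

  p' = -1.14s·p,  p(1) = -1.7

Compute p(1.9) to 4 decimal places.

Euler: p_{n+1} = p_n + h·f(s_n, p_n).
s=1.000000, p=-1.700000: f=1.938000 → p ← -1.700000 + 0.45·1.938000 = -0.827900
s=1.450000, p=-0.827900: f=1.368519 → p ← -0.827900 + 0.45·1.368519 = -0.212067
p(1.9) ≈ -0.2121

-0.2121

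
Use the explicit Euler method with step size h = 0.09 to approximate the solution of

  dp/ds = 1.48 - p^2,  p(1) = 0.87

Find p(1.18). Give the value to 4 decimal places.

Euler: p_{n+1} = p_n + h·f(s_n, p_n).
s=1.000000, p=0.870000: f=0.723100 → p ← 0.870000 + 0.09·0.723100 = 0.935079
s=1.090000, p=0.935079: f=0.605627 → p ← 0.935079 + 0.09·0.605627 = 0.989585
p(1.18) ≈ 0.9896

0.9896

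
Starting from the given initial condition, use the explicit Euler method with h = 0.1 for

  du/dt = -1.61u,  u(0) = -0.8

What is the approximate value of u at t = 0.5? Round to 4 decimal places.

-0.3326

Euler: u_{n+1} = u_n + h·f(t_n, u_n).
t=0.000000, u=-0.800000: f=1.288000 → u ← -0.800000 + 0.1·1.288000 = -0.671200
t=0.100000, u=-0.671200: f=1.080632 → u ← -0.671200 + 0.1·1.080632 = -0.563137
t=0.200000, u=-0.563137: f=0.906650 → u ← -0.563137 + 0.1·0.906650 = -0.472472
t=0.300000, u=-0.472472: f=0.760680 → u ← -0.472472 + 0.1·0.760680 = -0.396404
t=0.400000, u=-0.396404: f=0.638210 → u ← -0.396404 + 0.1·0.638210 = -0.332583
u(0.5) ≈ -0.3326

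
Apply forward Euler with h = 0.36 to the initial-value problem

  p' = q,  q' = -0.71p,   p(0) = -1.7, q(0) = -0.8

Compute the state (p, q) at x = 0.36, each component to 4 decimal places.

Euler on (p,q): p_{n+1} = p_n + h·p', q_{n+1} = q_n + h·q'.
0.000000: (-1.700000, -0.800000); f=(-0.800000, 1.207000) → (-1.988000, -0.365480)
(p(0.36), q(0.36)) ≈ (-1.9880, -0.3655)

-1.9880, -0.3655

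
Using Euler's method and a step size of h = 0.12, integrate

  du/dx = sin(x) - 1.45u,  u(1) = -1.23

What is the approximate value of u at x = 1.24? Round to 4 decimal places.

-0.6478

Euler: u_{n+1} = u_n + h·f(x_n, u_n).
x=1.000000, u=-1.230000: f=2.624971 → u ← -1.230000 + 0.12·2.624971 = -0.915003
x=1.120000, u=-0.915003: f=2.226855 → u ← -0.915003 + 0.12·2.226855 = -0.647781
u(1.24) ≈ -0.6478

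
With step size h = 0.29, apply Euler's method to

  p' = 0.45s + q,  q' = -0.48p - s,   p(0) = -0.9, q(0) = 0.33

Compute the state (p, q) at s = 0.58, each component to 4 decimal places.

-0.6344, 0.4831

Euler on (p,q): p_{n+1} = p_n + h·p', q_{n+1} = q_n + h·q'.
0.000000: (-0.900000, 0.330000); f=(0.330000, 0.432000) → (-0.804300, 0.455280)
0.290000: (-0.804300, 0.455280); f=(0.585780, 0.096064) → (-0.634424, 0.483139)
(p(0.58), q(0.58)) ≈ (-0.6344, 0.4831)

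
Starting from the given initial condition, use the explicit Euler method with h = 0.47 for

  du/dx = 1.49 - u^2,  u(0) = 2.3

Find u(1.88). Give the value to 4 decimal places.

Euler: u_{n+1} = u_n + h·f(x_n, u_n).
x=0.000000, u=2.300000: f=-3.800000 → u ← 2.300000 + 0.47·(-3.800000) = 0.514000
x=0.470000, u=0.514000: f=1.225804 → u ← 0.514000 + 0.47·1.225804 = 1.090128
x=0.940000, u=1.090128: f=0.301621 → u ← 1.090128 + 0.47·0.301621 = 1.231890
x=1.410000, u=1.231890: f=-0.027553 → u ← 1.231890 + 0.47·(-0.027553) = 1.218940
u(1.88) ≈ 1.2189

1.2189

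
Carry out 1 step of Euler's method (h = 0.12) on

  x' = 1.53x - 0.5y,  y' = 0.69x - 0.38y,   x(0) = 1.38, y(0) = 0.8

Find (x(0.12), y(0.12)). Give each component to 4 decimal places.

1.5854, 0.8778

Euler on (x,y): x_{n+1} = x_n + h·x', y_{n+1} = y_n + h·y'.
0.000000: (1.380000, 0.800000); f=(1.711400, 0.648200) → (1.585368, 0.877784)
(x(0.12), y(0.12)) ≈ (1.5854, 0.8778)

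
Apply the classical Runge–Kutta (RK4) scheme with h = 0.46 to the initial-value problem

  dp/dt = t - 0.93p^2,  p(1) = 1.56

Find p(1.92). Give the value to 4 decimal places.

1.3487

RK4: k1 = f(t_n, p_n); k2 = f(t_n + h/2, p_n + (h/2)·k1); k3 = f(t_n + h/2, p_n + (h/2)·k2); k4 = f(t_n + h, p_n + h·k3); p_{n+1} = p_n + (h/6)·(k1 + 2k2 + 2k3 + k4).
t=1.000000, p=1.560000:
  k1 = f(1.000000, 1.560000) = -1.263248
  k2 = f(1.230000, 1.269453) = -0.268705
  k3 = f(1.230000, 1.498198) = -0.857475
  k4 = f(1.460000, 1.165562) = 0.196564
  p ← 1.560000 + (0.46/6)·(k1 + 2k2 + 2k3 + k4) = 1.305540
t=1.460000, p=1.305540:
  k1 = f(1.460000, 1.305540) = -0.125124
  k2 = f(1.690000, 1.276761) = 0.173989
  k3 = f(1.690000, 1.345557) = 0.006212
  k4 = f(1.920000, 1.308398) = 0.327929
  p ← 1.305540 + (0.46/6)·(k1 + 2k2 + 2k3 + k4) = 1.348719
p(1.92) ≈ 1.3487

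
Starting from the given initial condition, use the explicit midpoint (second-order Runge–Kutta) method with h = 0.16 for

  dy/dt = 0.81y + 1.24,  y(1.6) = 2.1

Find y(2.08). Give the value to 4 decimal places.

Midpoint: k1 = f(t_n, y_n); k2 = f(t_n + h/2, y_n + (h/2)·k1); y_{n+1} = y_n + h·k2.
t=1.600000, y=2.100000:
  k1 = f(1.600000, 2.100000) = 2.941000
  k2 = f(1.680000, 2.335280) = 3.131577
  y ← 2.100000 + 0.16·3.131577 = 2.601052
t=1.760000, y=2.601052:
  k1 = f(1.760000, 2.601052) = 3.346852
  k2 = f(1.840000, 2.868800) = 3.563728
  y ← 2.601052 + 0.16·3.563728 = 3.171249
t=1.920000, y=3.171249:
  k1 = f(1.920000, 3.171249) = 3.808712
  k2 = f(2.000000, 3.475946) = 4.055516
  y ← 3.171249 + 0.16·4.055516 = 3.820131
y(2.08) ≈ 3.8201

3.8201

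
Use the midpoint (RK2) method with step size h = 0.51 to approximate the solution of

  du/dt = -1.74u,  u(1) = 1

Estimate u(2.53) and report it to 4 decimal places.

0.1298

Midpoint: k1 = f(t_n, u_n); k2 = f(t_n + h/2, u_n + (h/2)·k1); u_{n+1} = u_n + h·k2.
t=1.000000, u=1.000000:
  k1 = f(1.000000, 1.000000) = -1.740000
  k2 = f(1.255000, 0.556300) = -0.967962
  u ← 1.000000 + 0.51·(-0.967962) = 0.506339
t=1.510000, u=0.506339:
  k1 = f(1.510000, 0.506339) = -0.881031
  k2 = f(1.765000, 0.281677) = -0.490117
  u ← 0.506339 + 0.51·(-0.490117) = 0.256380
t=2.020000, u=0.256380:
  k1 = f(2.020000, 0.256380) = -0.446100
  k2 = f(2.275000, 0.142624) = -0.248166
  u ← 0.256380 + 0.51·(-0.248166) = 0.129815
u(2.53) ≈ 0.1298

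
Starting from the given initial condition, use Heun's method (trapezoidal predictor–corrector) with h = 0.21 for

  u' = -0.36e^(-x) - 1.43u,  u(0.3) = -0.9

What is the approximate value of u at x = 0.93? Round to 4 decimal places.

-0.4486

Heun: k1 = f(x_n, u_n); k2 = f(x_n + h, u_n + h·k1); u_{n+1} = u_n + (h/2)·(k1 + k2).
x=0.300000, u=-0.900000:
  k1 = f(0.300000, -0.900000) = 1.020305
  k2 = f(0.510000, -0.685736) = 0.764424
  u ← -0.900000 + (0.21/2)·(1.020305 + 0.764424) = -0.712603
x=0.510000, u=-0.712603:
  k1 = f(0.510000, -0.712603) = 0.802844
  k2 = f(0.720000, -0.544006) = 0.602698
  u ← -0.712603 + (0.21/2)·(0.802844 + 0.602698) = -0.565021
x=0.720000, u=-0.565021:
  k1 = f(0.720000, -0.565021) = 0.632750
  k2 = f(0.930000, -0.432144) = 0.475927
  u ← -0.565021 + (0.21/2)·(0.632750 + 0.475927) = -0.448610
u(0.93) ≈ -0.4486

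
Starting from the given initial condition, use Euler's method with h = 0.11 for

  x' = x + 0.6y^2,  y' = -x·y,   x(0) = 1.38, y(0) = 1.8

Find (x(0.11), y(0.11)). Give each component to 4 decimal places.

1.7456, 1.5268

Euler on (x,y): x_{n+1} = x_n + h·x', y_{n+1} = y_n + h·y'.
0.000000: (1.380000, 1.800000); f=(3.324000, -2.484000) → (1.745640, 1.526760)
(x(0.11), y(0.11)) ≈ (1.7456, 1.5268)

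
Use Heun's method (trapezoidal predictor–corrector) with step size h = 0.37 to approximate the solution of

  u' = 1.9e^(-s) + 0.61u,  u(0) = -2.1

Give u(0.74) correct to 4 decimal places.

Heun: k1 = f(s_n, u_n); k2 = f(s_n + h, u_n + h·k1); u_{n+1} = u_n + (h/2)·(k1 + k2).
s=0.000000, u=-2.100000:
  k1 = f(0.000000, -2.100000) = 0.619000
  k2 = f(0.370000, -1.870970) = 0.171104
  u ← -2.100000 + (0.37/2)·(0.619000 + 0.171104) = -1.953831
s=0.370000, u=-1.953831:
  k1 = f(0.370000, -1.953831) = 0.120558
  k2 = f(0.740000, -1.909224) = -0.258110
  u ← -1.953831 + (0.37/2)·(0.120558 + (-0.258110)) = -1.979278
u(0.74) ≈ -1.9793

-1.9793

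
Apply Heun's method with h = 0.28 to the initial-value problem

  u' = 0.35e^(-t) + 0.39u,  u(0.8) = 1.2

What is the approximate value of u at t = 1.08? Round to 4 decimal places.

Heun: k1 = f(t_n, u_n); k2 = f(t_n + h, u_n + h·k1); u_{n+1} = u_n + (h/2)·(k1 + k2).
t=0.800000, u=1.200000:
  k1 = f(0.800000, 1.200000) = 0.625265
  k2 = f(1.080000, 1.375074) = 0.655137
  u ← 1.200000 + (0.28/2)·(0.625265 + 0.655137) = 1.379256
u(1.08) ≈ 1.3793

1.3793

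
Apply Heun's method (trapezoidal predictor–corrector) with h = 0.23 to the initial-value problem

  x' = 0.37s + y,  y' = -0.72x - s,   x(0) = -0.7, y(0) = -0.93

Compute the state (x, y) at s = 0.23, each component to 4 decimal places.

Heun on (x,y): k1 = f(s_n, state_n); k2 = f(s_n + h, state_n + h·k1); state_{n+1} = state_n + (h/2)·(k1 + k2).
0.000000: (-0.700000, -0.930000)
  k1 = (-0.930000, 0.504000)
  predictor → (-0.913900, -0.814080)
  k2 = (-0.728980, 0.428008)
  → (-0.890783, -0.822819)
(x(0.23), y(0.23)) ≈ (-0.8908, -0.8228)

-0.8908, -0.8228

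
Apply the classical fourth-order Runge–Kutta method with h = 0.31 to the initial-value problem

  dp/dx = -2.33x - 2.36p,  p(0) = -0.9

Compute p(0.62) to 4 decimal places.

RK4: k1 = f(x_n, p_n); k2 = f(x_n + h/2, p_n + (h/2)·k1); k3 = f(x_n + h/2, p_n + (h/2)·k2); k4 = f(x_n + h, p_n + h·k3); p_{n+1} = p_n + (h/6)·(k1 + 2k2 + 2k3 + k4).
x=0.000000, p=-0.900000:
  k1 = f(0.000000, -0.900000) = 2.124000
  k2 = f(0.155000, -0.570780) = 0.985891
  k3 = f(0.155000, -0.747187) = 1.402211
  k4 = f(0.310000, -0.465315) = 0.375842
  p ← -0.900000 + (0.31/6)·(k1 + 2k2 + 2k3 + k4) = -0.524071
x=0.310000, p=-0.524071:
  k1 = f(0.310000, -0.524071) = 0.514507
  k2 = f(0.465000, -0.444322) = -0.034849
  k3 = f(0.465000, -0.529473) = 0.166105
  k4 = f(0.620000, -0.472578) = -0.329315
  p ← -0.524071 + (0.31/6)·(k1 + 2k2 + 2k3 + k4) = -0.500940
p(0.62) ≈ -0.5009

-0.5009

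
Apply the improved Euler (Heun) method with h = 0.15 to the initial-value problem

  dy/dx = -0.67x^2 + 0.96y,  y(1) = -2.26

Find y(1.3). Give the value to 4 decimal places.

Heun: k1 = f(x_n, y_n); k2 = f(x_n + h, y_n + h·k1); y_{n+1} = y_n + (h/2)·(k1 + k2).
x=1.000000, y=-2.260000:
  k1 = f(1.000000, -2.260000) = -2.839600
  k2 = f(1.150000, -2.685940) = -3.464577
  y ← -2.260000 + (0.15/2)·(-2.839600 + (-3.464577)) = -2.732813
x=1.150000, y=-2.732813:
  k1 = f(1.150000, -2.732813) = -3.509576
  k2 = f(1.300000, -3.259250) = -4.261180
  y ← -2.732813 + (0.15/2)·(-3.509576 + (-4.261180)) = -3.315620
y(1.3) ≈ -3.3156

-3.3156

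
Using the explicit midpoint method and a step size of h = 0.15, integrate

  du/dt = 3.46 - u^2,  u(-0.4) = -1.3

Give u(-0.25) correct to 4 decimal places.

Midpoint: k1 = f(t_n, u_n); k2 = f(t_n + h/2, u_n + (h/2)·k1); u_{n+1} = u_n + h·k2.
t=-0.400000, u=-1.300000:
  k1 = f(-0.400000, -1.300000) = 1.770000
  k2 = f(-0.325000, -1.167250) = 2.097527
  u ← -1.300000 + 0.15·2.097527 = -0.985371
u(-0.25) ≈ -0.9854

-0.9854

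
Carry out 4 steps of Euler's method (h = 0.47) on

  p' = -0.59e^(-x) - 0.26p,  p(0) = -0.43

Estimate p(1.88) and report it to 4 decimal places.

-0.7392

Euler: p_{n+1} = p_n + h·f(x_n, p_n).
x=0.000000, p=-0.430000: f=-0.478200 → p ← -0.430000 + 0.47·(-0.478200) = -0.654754
x=0.470000, p=-0.654754: f=-0.198515 → p ← -0.654754 + 0.47·(-0.198515) = -0.748056
x=0.940000, p=-0.748056: f=-0.035976 → p ← -0.748056 + 0.47·(-0.035976) = -0.764965
x=1.410000, p=-0.764965: f=0.054846 → p ← -0.764965 + 0.47·0.054846 = -0.739187
p(1.88) ≈ -0.7392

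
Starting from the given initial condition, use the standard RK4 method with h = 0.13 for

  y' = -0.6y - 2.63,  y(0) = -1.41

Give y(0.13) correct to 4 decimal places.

RK4: k1 = f(x_n, y_n); k2 = f(x_n + h/2, y_n + (h/2)·k1); k3 = f(x_n + h/2, y_n + (h/2)·k2); k4 = f(x_n + h, y_n + h·k3); y_{n+1} = y_n + (h/6)·(k1 + 2k2 + 2k3 + k4).
x=0.000000, y=-1.410000:
  k1 = f(0.000000, -1.410000) = -1.784000
  k2 = f(0.065000, -1.525960) = -1.714424
  k3 = f(0.065000, -1.521438) = -1.717137
  k4 = f(0.130000, -1.633228) = -1.650063
  y ← -1.410000 + (0.13/6)·(k1 + 2k2 + 2k3 + k4) = -1.633106
y(0.13) ≈ -1.6331

-1.6331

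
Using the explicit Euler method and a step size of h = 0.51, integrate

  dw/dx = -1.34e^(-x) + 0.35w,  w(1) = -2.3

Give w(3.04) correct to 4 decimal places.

Euler: w_{n+1} = w_n + h·f(x_n, w_n).
x=1.000000, w=-2.300000: f=-1.297958 → w ← -2.300000 + 0.51·(-1.297958) = -2.961959
x=1.510000, w=-2.961959: f=-1.332705 → w ← -2.961959 + 0.51·(-1.332705) = -3.641638
x=2.020000, w=-3.641638: f=-1.452332 → w ← -3.641638 + 0.51·(-1.452332) = -4.382328
x=2.530000, w=-4.382328: f=-1.640558 → w ← -4.382328 + 0.51·(-1.640558) = -5.219012
w(3.04) ≈ -5.2190

-5.2190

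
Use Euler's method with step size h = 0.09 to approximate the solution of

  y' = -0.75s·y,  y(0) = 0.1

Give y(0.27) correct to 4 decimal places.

Euler: y_{n+1} = y_n + h·f(s_n, y_n).
s=0.000000, y=0.100000: f=0.000000 → y ← 0.100000 + 0.09·0.000000 = 0.100000
s=0.090000, y=0.100000: f=-0.006750 → y ← 0.100000 + 0.09·(-0.006750) = 0.099393
s=0.180000, y=0.099393: f=-0.013418 → y ← 0.099393 + 0.09·(-0.013418) = 0.098185
y(0.27) ≈ 0.0982

0.0982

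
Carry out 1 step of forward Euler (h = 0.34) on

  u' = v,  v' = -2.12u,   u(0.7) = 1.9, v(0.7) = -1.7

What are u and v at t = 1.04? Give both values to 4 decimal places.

1.3220, -3.0695

Euler on (u,v): u_{n+1} = u_n + h·u', v_{n+1} = v_n + h·v'.
0.700000: (1.900000, -1.700000); f=(-1.700000, -4.028000) → (1.322000, -3.069520)
(u(1.04), v(1.04)) ≈ (1.3220, -3.0695)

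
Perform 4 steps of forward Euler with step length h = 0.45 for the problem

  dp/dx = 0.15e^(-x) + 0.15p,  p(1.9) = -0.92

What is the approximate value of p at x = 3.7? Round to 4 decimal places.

-1.1681

Euler: p_{n+1} = p_n + h·f(x_n, p_n).
x=1.900000, p=-0.920000: f=-0.115565 → p ← -0.920000 + 0.45·(-0.115565) = -0.972004
x=2.350000, p=-0.972004: f=-0.131495 → p ← -0.972004 + 0.45·(-0.131495) = -1.031177
x=2.800000, p=-1.031177: f=-0.145555 → p ← -1.031177 + 0.45·(-0.145555) = -1.096677
x=3.250000, p=-1.096677: f=-0.158685 → p ← -1.096677 + 0.45·(-0.158685) = -1.168085
p(3.7) ≈ -1.1681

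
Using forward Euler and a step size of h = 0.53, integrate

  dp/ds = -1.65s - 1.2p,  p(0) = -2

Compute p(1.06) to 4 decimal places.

Euler: p_{n+1} = p_n + h·f(s_n, p_n).
s=0.000000, p=-2.000000: f=2.400000 → p ← -2.000000 + 0.53·2.400000 = -0.728000
s=0.530000, p=-0.728000: f=-0.000900 → p ← -0.728000 + 0.53·(-0.000900) = -0.728477
p(1.06) ≈ -0.7285

-0.7285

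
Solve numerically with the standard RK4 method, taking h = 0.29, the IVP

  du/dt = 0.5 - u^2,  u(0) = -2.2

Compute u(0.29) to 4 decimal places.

RK4: k1 = f(t_n, u_n); k2 = f(t_n + h/2, u_n + (h/2)·k1); k3 = f(t_n + h/2, u_n + (h/2)·k2); k4 = f(t_n + h, u_n + h·k3); u_{n+1} = u_n + (h/6)·(k1 + 2k2 + 2k3 + k4).
t=0.000000, u=-2.200000:
  k1 = f(0.000000, -2.200000) = -4.340000
  k2 = f(0.145000, -2.829300) = -7.504938
  k3 = f(0.145000, -3.288216) = -10.312365
  k4 = f(0.290000, -5.190586) = -26.442181
  u ← -2.200000 + (0.29/6)·(k1 + 2k2 + 2k3 + k4) = -5.410145
u(0.29) ≈ -5.4101

-5.4101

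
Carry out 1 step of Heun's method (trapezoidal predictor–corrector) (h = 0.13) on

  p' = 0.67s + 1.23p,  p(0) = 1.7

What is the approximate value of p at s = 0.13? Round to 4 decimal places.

Heun: k1 = f(s_n, p_n); k2 = f(s_n + h, p_n + h·k1); p_{n+1} = p_n + (h/2)·(k1 + k2).
s=0.000000, p=1.700000:
  k1 = f(0.000000, 1.700000) = 2.091000
  k2 = f(0.130000, 1.971830) = 2.512451
  p ← 1.700000 + (0.13/2)·(2.091000 + 2.512451) = 1.999224
p(0.13) ≈ 1.9992

1.9992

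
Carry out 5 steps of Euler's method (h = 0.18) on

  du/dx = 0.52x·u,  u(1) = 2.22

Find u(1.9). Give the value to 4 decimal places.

4.0370

Euler: u_{n+1} = u_n + h·f(x_n, u_n).
x=1.000000, u=2.220000: f=1.154400 → u ← 2.220000 + 0.18·1.154400 = 2.427792
x=1.180000, u=2.427792: f=1.489693 → u ← 2.427792 + 0.18·1.489693 = 2.695937
x=1.360000, u=2.695937: f=1.906566 → u ← 2.695937 + 0.18·1.906566 = 3.039119
x=1.540000, u=3.039119: f=2.433726 → u ← 3.039119 + 0.18·2.433726 = 3.477189
x=1.720000, u=3.477189: f=3.109998 → u ← 3.477189 + 0.18·3.109998 = 4.036989
u(1.9) ≈ 4.0370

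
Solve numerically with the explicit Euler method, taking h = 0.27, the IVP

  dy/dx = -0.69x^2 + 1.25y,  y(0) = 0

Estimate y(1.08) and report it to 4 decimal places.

-0.2192

Euler: y_{n+1} = y_n + h·f(x_n, y_n).
x=0.000000, y=0.000000: f=0.000000 → y ← 0.000000 + 0.27·0.000000 = 0.000000
x=0.270000, y=0.000000: f=-0.050301 → y ← 0.000000 + 0.27·(-0.050301) = -0.013581
x=0.540000, y=-0.013581: f=-0.218181 → y ← -0.013581 + 0.27·(-0.218181) = -0.072490
x=0.810000, y=-0.072490: f=-0.543322 → y ← -0.072490 + 0.27·(-0.543322) = -0.219187
y(1.08) ≈ -0.2192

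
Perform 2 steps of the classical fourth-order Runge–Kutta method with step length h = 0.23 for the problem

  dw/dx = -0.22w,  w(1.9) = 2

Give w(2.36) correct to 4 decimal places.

1.8075

RK4: k1 = f(x_n, w_n); k2 = f(x_n + h/2, w_n + (h/2)·k1); k3 = f(x_n + h/2, w_n + (h/2)·k2); k4 = f(x_n + h, w_n + h·k3); w_{n+1} = w_n + (h/6)·(k1 + 2k2 + 2k3 + k4).
x=1.900000, w=2.000000:
  k1 = f(1.900000, 2.000000) = -0.440000
  k2 = f(2.015000, 1.949400) = -0.428868
  k3 = f(2.015000, 1.950680) = -0.429150
  k4 = f(2.130000, 1.901296) = -0.418285
  w ← 2.000000 + (0.23/6)·(k1 + 2k2 + 2k3 + k4) = 1.901318
x=2.130000, w=1.901318:
  k1 = f(2.130000, 1.901318) = -0.418290
  k2 = f(2.245000, 1.853214) = -0.407707
  k3 = f(2.245000, 1.854431) = -0.407975
  k4 = f(2.360000, 1.807483) = -0.397646
  w ← 1.901318 + (0.23/6)·(k1 + 2k2 + 2k3 + k4) = 1.807505
w(2.36) ≈ 1.8075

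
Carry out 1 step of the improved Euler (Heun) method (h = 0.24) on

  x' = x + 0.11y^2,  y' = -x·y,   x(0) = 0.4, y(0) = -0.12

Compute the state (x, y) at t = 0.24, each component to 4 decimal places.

0.5079, -0.1078

Heun on (x,y): k1 = f(t_n, state_n); k2 = f(t_n + h, state_n + h·k1); state_{n+1} = state_n + (h/2)·(k1 + k2).
0.000000: (0.400000, -0.120000)
  k1 = (0.401584, 0.048000)
  predictor → (0.496380, -0.108480)
  k2 = (0.497675, 0.053847)
  → (0.507911, -0.107778)
(x(0.24), y(0.24)) ≈ (0.5079, -0.1078)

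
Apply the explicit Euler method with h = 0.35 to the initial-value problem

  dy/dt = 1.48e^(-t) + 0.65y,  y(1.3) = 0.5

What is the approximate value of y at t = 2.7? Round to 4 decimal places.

Euler: y_{n+1} = y_n + h·f(t_n, y_n).
t=1.300000, y=0.500000: f=0.728347 → y ← 0.500000 + 0.35·0.728347 = 0.754921
t=1.650000, y=0.754921: f=0.774933 → y ← 0.754921 + 0.35·0.774933 = 1.026148
t=2.000000, y=1.026148: f=0.867292 → y ← 1.026148 + 0.35·0.867292 = 1.329700
t=2.350000, y=1.329700: f=1.005452 → y ← 1.329700 + 0.35·1.005452 = 1.681608
y(2.7) ≈ 1.6816

1.6816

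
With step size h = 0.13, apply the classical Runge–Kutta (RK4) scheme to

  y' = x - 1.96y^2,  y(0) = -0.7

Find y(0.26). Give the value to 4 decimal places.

RK4: k1 = f(x_n, y_n); k2 = f(x_n + h/2, y_n + (h/2)·k1); k3 = f(x_n + h/2, y_n + (h/2)·k2); k4 = f(x_n + h, y_n + h·k3); y_{n+1} = y_n + (h/6)·(k1 + 2k2 + 2k3 + k4).
x=0.000000, y=-0.700000:
  k1 = f(0.000000, -0.700000) = -0.960400
  k2 = f(0.065000, -0.762426) = -1.074335
  k3 = f(0.065000, -0.769832) = -1.096576
  k4 = f(0.130000, -0.842555) = -1.261402
  y ← -0.700000 + (0.13/6)·(k1 + 2k2 + 2k3 + k4) = -0.842212
x=0.130000, y=-0.842212:
  k1 = f(0.130000, -0.842212) = -1.260269
  k2 = f(0.195000, -0.924129) = -1.478869
  k3 = f(0.195000, -0.938338) = -1.530739
  k4 = f(0.260000, -1.041208) = -1.864863
  y ← -0.842212 + (0.13/6)·(k1 + 2k2 + 2k3 + k4) = -1.040339
y(0.26) ≈ -1.0403

-1.0403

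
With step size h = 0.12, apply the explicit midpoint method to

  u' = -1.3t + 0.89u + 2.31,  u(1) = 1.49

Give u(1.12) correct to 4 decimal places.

Midpoint: k1 = f(t_n, u_n); k2 = f(t_n + h/2, u_n + (h/2)·k1); u_{n+1} = u_n + h·k2.
t=1.000000, u=1.490000:
  k1 = f(1.000000, 1.490000) = 2.336100
  k2 = f(1.060000, 1.630166) = 2.382848
  u ← 1.490000 + 0.12·2.382848 = 1.775942
u(1.12) ≈ 1.7759

1.7759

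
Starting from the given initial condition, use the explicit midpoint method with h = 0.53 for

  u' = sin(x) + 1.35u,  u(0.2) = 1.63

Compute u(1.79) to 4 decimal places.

Midpoint: k1 = f(x_n, u_n); k2 = f(x_n + h/2, u_n + (h/2)·k1); u_{n+1} = u_n + h·k2.
x=0.200000, u=1.630000:
  k1 = f(0.200000, 1.630000) = 2.399169
  k2 = f(0.465000, 2.265780) = 3.507226
  u ← 1.630000 + 0.53·3.507226 = 3.488830
x=0.730000, u=3.488830:
  k1 = f(0.730000, 3.488830) = 5.376790
  k2 = f(0.995000, 4.913679) = 7.472225
  u ← 3.488830 + 0.53·7.472225 = 7.449109
x=1.260000, u=7.449109:
  k1 = f(1.260000, 7.449109) = 11.008388
  k2 = f(1.525000, 10.366332) = 14.993499
  u ← 7.449109 + 0.53·14.993499 = 15.395664
u(1.79) ≈ 15.3957

15.3957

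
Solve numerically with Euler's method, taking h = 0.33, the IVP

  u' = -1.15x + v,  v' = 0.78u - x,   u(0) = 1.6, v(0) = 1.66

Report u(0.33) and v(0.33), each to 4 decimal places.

Euler on (u,v): u_{n+1} = u_n + h·u', v_{n+1} = v_n + h·v'.
0.000000: (1.600000, 1.660000); f=(1.660000, 1.248000) → (2.147800, 2.071840)
(u(0.33), v(0.33)) ≈ (2.1478, 2.0718)

2.1478, 2.0718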